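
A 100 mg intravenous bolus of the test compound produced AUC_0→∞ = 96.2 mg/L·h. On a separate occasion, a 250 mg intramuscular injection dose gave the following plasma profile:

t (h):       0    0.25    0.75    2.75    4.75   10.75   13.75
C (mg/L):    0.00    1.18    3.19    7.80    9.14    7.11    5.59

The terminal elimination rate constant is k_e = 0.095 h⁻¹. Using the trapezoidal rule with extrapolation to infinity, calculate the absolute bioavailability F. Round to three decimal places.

F = 0.648

Trapezoidal AUC_0→13.75 (intramuscular injection):
  [0→0.25]: (0.00+1.18)/2 × 0.25 = 0.1475
  [0.25→0.75]: (1.18+3.19)/2 × 0.5 = 1.0925
  [0.75→2.75]: (3.19+7.80)/2 × 2 = 10.99
  [2.75→4.75]: (7.80+9.14)/2 × 2 = 16.94
  [4.75→10.75]: (9.14+7.11)/2 × 6 = 48.75
  [10.75→13.75]: (7.11+5.59)/2 × 3 = 19.05
  Sum = 96.97 mg/L·h
Tail: C_last/k_e = 5.59/0.095 = 58.842
AUC_0→∞ (intramuscular injection) = 96.97 + 58.842 = 155.812 mg/L·h
F = (AUC_ev/D_ev)/(AUC_iv/D_iv) = (155.812/250)/(96.2/100) = 0.623248/0.962 = 0.6479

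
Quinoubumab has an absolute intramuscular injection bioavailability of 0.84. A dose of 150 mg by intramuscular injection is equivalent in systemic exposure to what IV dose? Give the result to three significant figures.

Systemic exposure from an extravascular dose = F × D_ev, so the equivalent IV dose is F × D_ev.
D_iv = F × D_ev = 0.84 × 150 = 126 mg

D_iv = 126 mg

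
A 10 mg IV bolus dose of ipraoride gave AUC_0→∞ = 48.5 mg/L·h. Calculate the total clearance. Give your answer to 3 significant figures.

CL = 0.206 L/h

CL = Dose_iv / AUC_0→∞
   = 10 / 48.5 = 0.206186 L/h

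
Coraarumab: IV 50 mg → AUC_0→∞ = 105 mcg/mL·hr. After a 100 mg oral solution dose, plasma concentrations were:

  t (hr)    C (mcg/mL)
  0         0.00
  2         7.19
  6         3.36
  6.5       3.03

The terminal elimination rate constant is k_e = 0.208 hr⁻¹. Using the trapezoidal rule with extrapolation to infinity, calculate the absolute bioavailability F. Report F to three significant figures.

Trapezoidal AUC_0→6.5 (oral solution):
  [0→2]: (0.00+7.19)/2 × 2 = 7.19
  [2→6]: (7.19+3.36)/2 × 4 = 21.1
  [6→6.5]: (3.36+3.03)/2 × 0.5 = 1.5975
  Sum = 29.8875 mcg/mL·hr
Tail: C_last/k_e = 3.03/0.208 = 14.567
AUC_0→∞ (oral solution) = 29.8875 + 14.567 = 44.4545 mcg/mL·hr
F = (AUC_ev/D_ev)/(AUC_iv/D_iv) = (44.4545/100)/(105/50) = 0.444545/2.1 = 0.2117

F = 0.212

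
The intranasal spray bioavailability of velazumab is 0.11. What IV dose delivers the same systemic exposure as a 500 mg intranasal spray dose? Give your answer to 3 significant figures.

D_iv = 55.0 mg

Systemic exposure from an extravascular dose = F × D_ev, so the equivalent IV dose is F × D_ev.
D_iv = F × D_ev = 0.11 × 500 = 55 mg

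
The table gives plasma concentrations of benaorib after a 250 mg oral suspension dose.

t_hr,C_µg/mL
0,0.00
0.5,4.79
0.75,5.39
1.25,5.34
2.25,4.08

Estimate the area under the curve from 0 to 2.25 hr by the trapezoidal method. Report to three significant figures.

AUC = 9.86 µg/mL·hr

Trapezoidal AUC_0→2.25:
  [0→0.5]: (0.00+4.79)/2 × 0.5 = 1.1975
  [0.5→0.75]: (4.79+5.39)/2 × 0.25 = 1.2725
  [0.75→1.25]: (5.39+5.34)/2 × 0.5 = 2.6825
  [1.25→2.25]: (5.34+4.08)/2 × 1 = 4.71
  Sum = 9.8625 µg/mL·hr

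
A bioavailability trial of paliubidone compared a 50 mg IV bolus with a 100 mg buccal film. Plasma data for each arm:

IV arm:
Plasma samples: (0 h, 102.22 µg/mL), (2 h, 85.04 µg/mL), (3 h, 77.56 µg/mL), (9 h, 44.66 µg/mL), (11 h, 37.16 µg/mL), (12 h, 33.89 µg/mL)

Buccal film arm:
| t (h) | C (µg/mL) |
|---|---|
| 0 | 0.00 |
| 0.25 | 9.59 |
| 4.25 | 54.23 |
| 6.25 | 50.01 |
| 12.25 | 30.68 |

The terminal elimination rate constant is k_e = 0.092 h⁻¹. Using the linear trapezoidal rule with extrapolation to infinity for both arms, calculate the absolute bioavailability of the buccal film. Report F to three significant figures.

Trapezoidal AUC_0→12 (IV):
  [0→2]: (102.22+85.04)/2 × 2 = 187.26
  [2→3]: (85.04+77.56)/2 × 1 = 81.3
  [3→9]: (77.56+44.66)/2 × 6 = 366.66
  [9→11]: (44.66+37.16)/2 × 2 = 81.82
  [11→12]: (37.16+33.89)/2 × 1 = 35.525
  Sum = 752.565 µg/mL·h
IV tail: 33.89/0.092 = 368.370; AUC_iv,0→∞ = 752.565 + 368.370 = 1120.935 µg/mL·h
Trapezoidal AUC_0→12.25 (buccal film):
  [0→0.25]: (0.00+9.59)/2 × 0.25 = 1.19875
  [0.25→4.25]: (9.59+54.23)/2 × 4 = 127.64
  [4.25→6.25]: (54.23+50.01)/2 × 2 = 104.24
  [6.25→12.25]: (50.01+30.68)/2 × 6 = 242.07
  Sum = 475.14875 µg/mL·h
buccal film tail: 30.68/0.092 = 333.478; AUC_ev,0→∞ = 475.14875 + 333.478 = 808.62675 µg/mL·h
F = (AUC_ev/D_ev)/(AUC_iv/D_iv) = (808.62675/100)/(1120.935/50) = 8.0862675/22.4187 = 0.3607

F = 0.361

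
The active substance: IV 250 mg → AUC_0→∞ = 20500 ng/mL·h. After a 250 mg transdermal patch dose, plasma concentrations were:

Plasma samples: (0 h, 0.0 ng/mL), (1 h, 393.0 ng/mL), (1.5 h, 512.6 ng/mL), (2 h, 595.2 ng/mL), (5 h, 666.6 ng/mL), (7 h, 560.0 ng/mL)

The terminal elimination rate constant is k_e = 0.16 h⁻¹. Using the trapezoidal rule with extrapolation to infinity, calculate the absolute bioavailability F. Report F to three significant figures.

F = 0.357

Trapezoidal AUC_0→7 (transdermal patch):
  [0→1]: (0.0+393.0)/2 × 1 = 196.5
  [1→1.5]: (393.0+512.6)/2 × 0.5 = 226.4
  [1.5→2]: (512.6+595.2)/2 × 0.5 = 276.95
  [2→5]: (595.2+666.6)/2 × 3 = 1892.7
  [5→7]: (666.6+560.0)/2 × 2 = 1226.6
  Sum = 3819.15 ng/mL·h
Tail: C_last/k_e = 560.0/0.16 = 3500.000
AUC_0→∞ (transdermal patch) = 3819.15 + 3500.000 = 7319.15 ng/mL·h
F = (AUC_ev/D_ev)/(AUC_iv/D_iv) = (7319.15/250)/(20500/250) = 29.2766/82 = 0.3570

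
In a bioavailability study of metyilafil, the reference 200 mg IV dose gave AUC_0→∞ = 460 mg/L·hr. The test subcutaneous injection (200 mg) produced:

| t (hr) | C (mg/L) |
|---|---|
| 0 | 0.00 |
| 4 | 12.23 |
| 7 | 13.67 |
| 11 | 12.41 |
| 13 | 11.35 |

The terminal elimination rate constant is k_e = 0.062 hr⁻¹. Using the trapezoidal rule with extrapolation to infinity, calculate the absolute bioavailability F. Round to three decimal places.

Trapezoidal AUC_0→13 (subcutaneous injection):
  [0→4]: (0.00+12.23)/2 × 4 = 24.46
  [4→7]: (12.23+13.67)/2 × 3 = 38.85
  [7→11]: (13.67+12.41)/2 × 4 = 52.16
  [11→13]: (12.41+11.35)/2 × 2 = 23.76
  Sum = 139.23 mg/L·hr
Tail: C_last/k_e = 11.35/0.062 = 183.065
AUC_0→∞ (subcutaneous injection) = 139.23 + 183.065 = 322.295 mg/L·hr
F = (AUC_ev/D_ev)/(AUC_iv/D_iv) = (322.295/200)/(460/200) = 1.611475/2.3 = 0.7006

F = 0.701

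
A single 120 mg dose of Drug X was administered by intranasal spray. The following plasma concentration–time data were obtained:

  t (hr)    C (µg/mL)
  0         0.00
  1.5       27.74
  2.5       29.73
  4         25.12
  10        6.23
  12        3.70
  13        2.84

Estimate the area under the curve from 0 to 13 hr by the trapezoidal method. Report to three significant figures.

Trapezoidal AUC_0→13:
  [0→1.5]: (0.00+27.74)/2 × 1.5 = 20.805
  [1.5→2.5]: (27.74+29.73)/2 × 1 = 28.735
  [2.5→4]: (29.73+25.12)/2 × 1.5 = 41.1375
  [4→10]: (25.12+6.23)/2 × 6 = 94.05
  [10→12]: (6.23+3.70)/2 × 2 = 9.93
  [12→13]: (3.70+2.84)/2 × 1 = 3.27
  Sum = 197.9275 µg/mL·hr

AUC = 198 µg/mL·hr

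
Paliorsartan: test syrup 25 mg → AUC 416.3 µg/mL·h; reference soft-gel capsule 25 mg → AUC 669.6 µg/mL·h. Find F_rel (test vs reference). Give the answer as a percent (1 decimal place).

F_rel = (AUC_test/D_test) / (AUC_ref/D_ref)
      = (416.3/25) / (669.6/25)
      = 16.652 / 26.784 = 0.6217 = 62.17%

F_rel = 62.2%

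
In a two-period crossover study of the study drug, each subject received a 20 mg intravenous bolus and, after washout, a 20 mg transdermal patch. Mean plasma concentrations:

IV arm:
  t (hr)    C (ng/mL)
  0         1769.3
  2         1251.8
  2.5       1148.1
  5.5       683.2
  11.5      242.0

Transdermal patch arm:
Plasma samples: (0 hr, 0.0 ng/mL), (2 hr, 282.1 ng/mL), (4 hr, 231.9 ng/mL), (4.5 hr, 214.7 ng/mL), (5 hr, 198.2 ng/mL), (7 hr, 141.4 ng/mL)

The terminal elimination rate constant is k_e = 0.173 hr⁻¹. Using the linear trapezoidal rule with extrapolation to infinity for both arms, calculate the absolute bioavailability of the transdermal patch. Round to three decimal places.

F = 0.206

Trapezoidal AUC_0→11.5 (IV):
  [0→2]: (1769.3+1251.8)/2 × 2 = 3021.1
  [2→2.5]: (1251.8+1148.1)/2 × 0.5 = 599.975
  [2.5→5.5]: (1148.1+683.2)/2 × 3 = 2746.95
  [5.5→11.5]: (683.2+242.0)/2 × 6 = 2775.6
  Sum = 9143.625 ng/mL·hr
IV tail: 242.0/0.173 = 1398.844; AUC_iv,0→∞ = 9143.625 + 1398.844 = 10542.469 ng/mL·hr
Trapezoidal AUC_0→7 (transdermal patch):
  [0→2]: (0.0+282.1)/2 × 2 = 282.1
  [2→4]: (282.1+231.9)/2 × 2 = 514.0
  [4→4.5]: (231.9+214.7)/2 × 0.5 = 111.65
  [4.5→5]: (214.7+198.2)/2 × 0.5 = 103.225
  [5→7]: (198.2+141.4)/2 × 2 = 339.6
  Sum = 1350.575 ng/mL·hr
transdermal patch tail: 141.4/0.173 = 817.341; AUC_ev,0→∞ = 1350.575 + 817.341 = 2167.916 ng/mL·hr
F = (AUC_ev/D_ev)/(AUC_iv/D_iv) = (2167.916/20)/(10542.469/20) = 108.3958/527.12345 = 0.2056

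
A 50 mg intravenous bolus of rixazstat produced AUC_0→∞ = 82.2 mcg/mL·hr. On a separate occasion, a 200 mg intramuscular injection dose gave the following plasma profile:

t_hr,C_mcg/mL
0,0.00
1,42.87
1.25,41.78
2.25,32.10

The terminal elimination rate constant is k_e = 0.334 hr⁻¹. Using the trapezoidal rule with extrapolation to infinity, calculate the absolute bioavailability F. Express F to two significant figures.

Trapezoidal AUC_0→2.25 (intramuscular injection):
  [0→1]: (0.00+42.87)/2 × 1 = 21.435
  [1→1.25]: (42.87+41.78)/2 × 0.25 = 10.58125
  [1.25→2.25]: (41.78+32.10)/2 × 1 = 36.94
  Sum = 68.95625 mcg/mL·hr
Tail: C_last/k_e = 32.10/0.334 = 96.108
AUC_0→∞ (intramuscular injection) = 68.95625 + 96.108 = 165.06425 mcg/mL·hr
F = (AUC_ev/D_ev)/(AUC_iv/D_iv) = (165.06425/200)/(82.2/50) = 0.82532125/1.644 = 0.5020

F = 0.50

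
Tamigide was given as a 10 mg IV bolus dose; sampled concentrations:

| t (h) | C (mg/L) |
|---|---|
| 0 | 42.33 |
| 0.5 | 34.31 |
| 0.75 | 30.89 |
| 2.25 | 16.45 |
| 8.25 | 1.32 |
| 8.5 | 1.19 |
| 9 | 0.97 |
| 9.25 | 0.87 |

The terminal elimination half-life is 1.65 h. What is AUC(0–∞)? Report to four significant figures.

Trapezoidal AUC_0→9.25:
  [0→0.5]: (42.33+34.31)/2 × 0.5 = 19.16
  [0.5→0.75]: (34.31+30.89)/2 × 0.25 = 8.15
  [0.75→2.25]: (30.89+16.45)/2 × 1.5 = 35.505
  [2.25→8.25]: (16.45+1.32)/2 × 6 = 53.31
  [8.25→8.5]: (1.32+1.19)/2 × 0.25 = 0.31375
  [8.5→9]: (1.19+0.97)/2 × 0.5 = 0.54
  [9→9.25]: (0.97+0.87)/2 × 0.25 = 0.23
  Sum = 117.20875 mg/L·h
k_e = ln2 / t½ = 0.693147 / 1.65 = 0.4201 h^-1
Extrapolated tail: C_last / k_e = 0.87 / 0.4201 = 2.071
AUC_0→∞ = 117.20875 + 2.071 = 119.27975 mg/L·h

AUC = 119.3 mg/L·h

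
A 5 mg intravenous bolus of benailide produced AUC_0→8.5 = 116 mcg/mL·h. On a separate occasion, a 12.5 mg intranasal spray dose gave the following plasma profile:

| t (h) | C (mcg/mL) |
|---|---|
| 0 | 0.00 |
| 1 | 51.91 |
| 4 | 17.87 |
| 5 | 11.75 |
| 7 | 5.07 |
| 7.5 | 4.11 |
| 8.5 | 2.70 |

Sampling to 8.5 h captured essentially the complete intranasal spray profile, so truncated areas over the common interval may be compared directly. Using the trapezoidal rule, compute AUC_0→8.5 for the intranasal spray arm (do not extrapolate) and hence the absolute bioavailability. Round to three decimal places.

F = 0.579

Trapezoidal AUC_0→8.5 (intranasal spray):
  [0→1]: (0.00+51.91)/2 × 1 = 25.955
  [1→4]: (51.91+17.87)/2 × 3 = 104.67
  [4→5]: (17.87+11.75)/2 × 1 = 14.81
  [5→7]: (11.75+5.07)/2 × 2 = 16.82
  [7→7.5]: (5.07+4.11)/2 × 0.5 = 2.295
  [7.5→8.5]: (4.11+2.70)/2 × 1 = 3.405
  Sum = 167.955 mcg/mL·h
F = (AUC_ev/D_ev)/(AUC_iv/D_iv) = (167.955/12.5)/(116/5) = 13.4364/23.2 = 0.5792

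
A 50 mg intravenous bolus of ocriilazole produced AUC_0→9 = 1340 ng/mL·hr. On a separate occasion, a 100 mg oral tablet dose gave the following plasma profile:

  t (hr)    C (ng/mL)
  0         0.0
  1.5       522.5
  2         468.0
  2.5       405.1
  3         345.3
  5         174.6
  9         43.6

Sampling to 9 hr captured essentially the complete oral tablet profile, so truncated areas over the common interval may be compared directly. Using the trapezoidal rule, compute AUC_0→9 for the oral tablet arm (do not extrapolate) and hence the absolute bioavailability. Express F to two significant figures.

F = 0.75

Trapezoidal AUC_0→9 (oral tablet):
  [0→1.5]: (0.0+522.5)/2 × 1.5 = 391.875
  [1.5→2]: (522.5+468.0)/2 × 0.5 = 247.625
  [2→2.5]: (468.0+405.1)/2 × 0.5 = 218.275
  [2.5→3]: (405.1+345.3)/2 × 0.5 = 187.6
  [3→5]: (345.3+174.6)/2 × 2 = 519.9
  [5→9]: (174.6+43.6)/2 × 4 = 436.4
  Sum = 2001.675 ng/mL·hr
F = (AUC_ev/D_ev)/(AUC_iv/D_iv) = (2001.675/100)/(1340/50) = 20.01675/26.8 = 0.7469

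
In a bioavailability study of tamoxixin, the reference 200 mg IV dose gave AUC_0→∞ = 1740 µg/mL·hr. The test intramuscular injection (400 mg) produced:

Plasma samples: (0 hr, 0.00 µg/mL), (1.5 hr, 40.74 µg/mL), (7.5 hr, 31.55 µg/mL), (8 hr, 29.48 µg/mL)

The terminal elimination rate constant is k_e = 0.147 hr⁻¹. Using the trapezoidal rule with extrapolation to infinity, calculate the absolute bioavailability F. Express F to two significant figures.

Trapezoidal AUC_0→8 (intramuscular injection):
  [0→1.5]: (0.00+40.74)/2 × 1.5 = 30.555
  [1.5→7.5]: (40.74+31.55)/2 × 6 = 216.87
  [7.5→8]: (31.55+29.48)/2 × 0.5 = 15.2575
  Sum = 262.6825 µg/mL·hr
Tail: C_last/k_e = 29.48/0.147 = 200.544
AUC_0→∞ (intramuscular injection) = 262.6825 + 200.544 = 463.2265 µg/mL·hr
F = (AUC_ev/D_ev)/(AUC_iv/D_iv) = (463.2265/400)/(1740/200) = 1.15807/8.7 = 0.1331

F = 0.13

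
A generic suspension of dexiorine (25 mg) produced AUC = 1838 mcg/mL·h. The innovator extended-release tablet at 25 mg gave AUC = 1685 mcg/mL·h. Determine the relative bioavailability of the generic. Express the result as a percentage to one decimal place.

F_rel = (AUC_test/D_test) / (AUC_ref/D_ref)
      = (1838/25) / (1685/25)
      = 73.52 / 67.4 = 1.0908 = 109.08%

F_rel = 109.1%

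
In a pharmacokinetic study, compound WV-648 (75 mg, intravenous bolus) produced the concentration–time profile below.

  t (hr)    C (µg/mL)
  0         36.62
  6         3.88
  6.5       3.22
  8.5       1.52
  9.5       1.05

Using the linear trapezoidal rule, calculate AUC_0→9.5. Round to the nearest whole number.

Trapezoidal AUC_0→9.5:
  [0→6]: (36.62+3.88)/2 × 6 = 121.5
  [6→6.5]: (3.88+3.22)/2 × 0.5 = 1.775
  [6.5→8.5]: (3.22+1.52)/2 × 2 = 4.74
  [8.5→9.5]: (1.52+1.05)/2 × 1 = 1.285
  Sum = 129.3 µg/mL·hr

AUC = 129 µg/mL·hr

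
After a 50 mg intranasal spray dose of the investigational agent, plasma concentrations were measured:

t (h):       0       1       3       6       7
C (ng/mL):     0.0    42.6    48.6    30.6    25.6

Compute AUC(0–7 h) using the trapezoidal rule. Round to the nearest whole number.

Trapezoidal AUC_0→7:
  [0→1]: (0.0+42.6)/2 × 1 = 21.3
  [1→3]: (42.6+48.6)/2 × 2 = 91.2
  [3→6]: (48.6+30.6)/2 × 3 = 118.8
  [6→7]: (30.6+25.6)/2 × 1 = 28.1
  Sum = 259.4 ng/mL·h

AUC = 259 ng/mL·h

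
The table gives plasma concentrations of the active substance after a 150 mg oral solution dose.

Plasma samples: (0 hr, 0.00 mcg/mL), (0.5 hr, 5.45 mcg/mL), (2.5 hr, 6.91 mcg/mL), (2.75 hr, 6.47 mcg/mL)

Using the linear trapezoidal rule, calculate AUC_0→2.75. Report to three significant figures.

Trapezoidal AUC_0→2.75:
  [0→0.5]: (0.00+5.45)/2 × 0.5 = 1.3625
  [0.5→2.5]: (5.45+6.91)/2 × 2 = 12.36
  [2.5→2.75]: (6.91+6.47)/2 × 0.25 = 1.6725
  Sum = 15.395 mcg/mL·hr

AUC = 15.4 mcg/mL·hr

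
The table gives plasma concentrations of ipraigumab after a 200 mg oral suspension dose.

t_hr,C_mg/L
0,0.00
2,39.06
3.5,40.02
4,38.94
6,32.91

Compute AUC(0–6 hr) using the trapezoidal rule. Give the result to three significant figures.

AUC = 190 mg/L·hr

Trapezoidal AUC_0→6:
  [0→2]: (0.00+39.06)/2 × 2 = 39.06
  [2→3.5]: (39.06+40.02)/2 × 1.5 = 59.31
  [3.5→4]: (40.02+38.94)/2 × 0.5 = 19.74
  [4→6]: (38.94+32.91)/2 × 2 = 71.85
  Sum = 189.96 mg/L·hr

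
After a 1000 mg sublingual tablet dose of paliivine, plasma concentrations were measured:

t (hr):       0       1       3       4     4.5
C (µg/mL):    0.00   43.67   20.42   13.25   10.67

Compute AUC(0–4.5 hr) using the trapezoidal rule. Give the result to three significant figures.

Trapezoidal AUC_0→4.5:
  [0→1]: (0.00+43.67)/2 × 1 = 21.835
  [1→3]: (43.67+20.42)/2 × 2 = 64.09
  [3→4]: (20.42+13.25)/2 × 1 = 16.835
  [4→4.5]: (13.25+10.67)/2 × 0.5 = 5.98
  Sum = 108.74 µg/mL·hr

AUC = 109 µg/mL·hr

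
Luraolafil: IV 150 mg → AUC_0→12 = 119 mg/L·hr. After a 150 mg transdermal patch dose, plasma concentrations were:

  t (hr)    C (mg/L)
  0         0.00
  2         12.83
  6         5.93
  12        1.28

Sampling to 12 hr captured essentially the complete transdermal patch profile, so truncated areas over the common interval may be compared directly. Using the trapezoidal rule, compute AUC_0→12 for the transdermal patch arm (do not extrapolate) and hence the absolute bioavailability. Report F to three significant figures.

Trapezoidal AUC_0→12 (transdermal patch):
  [0→2]: (0.00+12.83)/2 × 2 = 12.83
  [2→6]: (12.83+5.93)/2 × 4 = 37.52
  [6→12]: (5.93+1.28)/2 × 6 = 21.63
  Sum = 71.98 mg/L·hr
F = (AUC_ev/D_ev)/(AUC_iv/D_iv) = (71.98/150)/(119/150) = 0.479867/0.793333 = 0.6049

F = 0.605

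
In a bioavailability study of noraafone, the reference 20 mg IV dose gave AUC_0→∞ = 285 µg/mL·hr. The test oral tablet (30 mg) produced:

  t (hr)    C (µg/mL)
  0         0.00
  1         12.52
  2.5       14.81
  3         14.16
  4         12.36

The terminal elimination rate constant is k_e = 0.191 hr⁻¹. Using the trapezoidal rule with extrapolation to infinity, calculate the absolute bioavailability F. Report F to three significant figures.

F = 0.262

Trapezoidal AUC_0→4 (oral tablet):
  [0→1]: (0.00+12.52)/2 × 1 = 6.26
  [1→2.5]: (12.52+14.81)/2 × 1.5 = 20.4975
  [2.5→3]: (14.81+14.16)/2 × 0.5 = 7.2425
  [3→4]: (14.16+12.36)/2 × 1 = 13.26
  Sum = 47.26 µg/mL·hr
Tail: C_last/k_e = 12.36/0.191 = 64.712
AUC_0→∞ (oral tablet) = 47.26 + 64.712 = 111.972 µg/mL·hr
F = (AUC_ev/D_ev)/(AUC_iv/D_iv) = (111.972/30)/(285/20) = 3.7324/14.25 = 0.2619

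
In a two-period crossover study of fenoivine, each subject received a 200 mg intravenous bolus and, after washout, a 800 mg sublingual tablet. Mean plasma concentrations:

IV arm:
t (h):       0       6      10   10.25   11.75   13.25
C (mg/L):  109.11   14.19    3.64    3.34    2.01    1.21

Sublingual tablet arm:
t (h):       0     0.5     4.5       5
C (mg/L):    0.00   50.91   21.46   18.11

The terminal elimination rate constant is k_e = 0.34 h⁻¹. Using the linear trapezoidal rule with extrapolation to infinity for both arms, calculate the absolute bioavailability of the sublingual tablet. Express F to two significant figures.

Trapezoidal AUC_0→13.25 (IV):
  [0→6]: (109.11+14.19)/2 × 6 = 369.9
  [6→10]: (14.19+3.64)/2 × 4 = 35.66
  [10→10.25]: (3.64+3.34)/2 × 0.25 = 0.8725
  [10.25→11.75]: (3.34+2.01)/2 × 1.5 = 4.0125
  [11.75→13.25]: (2.01+1.21)/2 × 1.5 = 2.415
  Sum = 412.86 mg/L·h
IV tail: 1.21/0.34 = 3.559; AUC_iv,0→∞ = 412.86 + 3.559 = 416.419 mg/L·h
Trapezoidal AUC_0→5 (sublingual tablet):
  [0→0.5]: (0.00+50.91)/2 × 0.5 = 12.7275
  [0.5→4.5]: (50.91+21.46)/2 × 4 = 144.74
  [4.5→5]: (21.46+18.11)/2 × 0.5 = 9.8925
  Sum = 167.36 mg/L·h
sublingual tablet tail: 18.11/0.34 = 53.265; AUC_ev,0→∞ = 167.36 + 53.265 = 220.625 mg/L·h
F = (AUC_ev/D_ev)/(AUC_iv/D_iv) = (220.625/800)/(416.419/200) = 0.27578125/2.082095 = 0.1325

F = 0.13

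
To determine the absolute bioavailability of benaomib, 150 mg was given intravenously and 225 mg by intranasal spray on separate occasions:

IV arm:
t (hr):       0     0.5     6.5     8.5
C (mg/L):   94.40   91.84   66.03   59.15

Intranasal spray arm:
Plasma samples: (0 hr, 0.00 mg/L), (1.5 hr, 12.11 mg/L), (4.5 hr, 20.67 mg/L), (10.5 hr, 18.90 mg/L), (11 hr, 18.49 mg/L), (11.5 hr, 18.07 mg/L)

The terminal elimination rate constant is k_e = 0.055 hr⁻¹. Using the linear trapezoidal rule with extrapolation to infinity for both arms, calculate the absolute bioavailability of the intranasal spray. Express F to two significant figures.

F = 0.20

Trapezoidal AUC_0→8.5 (IV):
  [0→0.5]: (94.40+91.84)/2 × 0.5 = 46.56
  [0.5→6.5]: (91.84+66.03)/2 × 6 = 473.61
  [6.5→8.5]: (66.03+59.15)/2 × 2 = 125.18
  Sum = 645.35 mg/L·hr
IV tail: 59.15/0.055 = 1075.455; AUC_iv,0→∞ = 645.35 + 1075.455 = 1720.805 mg/L·hr
Trapezoidal AUC_0→11.5 (intranasal spray):
  [0→1.5]: (0.00+12.11)/2 × 1.5 = 9.0825
  [1.5→4.5]: (12.11+20.67)/2 × 3 = 49.17
  [4.5→10.5]: (20.67+18.90)/2 × 6 = 118.71
  [10.5→11]: (18.90+18.49)/2 × 0.5 = 9.3475
  [11→11.5]: (18.49+18.07)/2 × 0.5 = 9.14
  Sum = 195.45 mg/L·hr
intranasal spray tail: 18.07/0.055 = 328.545; AUC_ev,0→∞ = 195.45 + 328.545 = 523.995 mg/L·hr
F = (AUC_ev/D_ev)/(AUC_iv/D_iv) = (523.995/225)/(1720.805/150) = 2.32887/11.472 = 0.2030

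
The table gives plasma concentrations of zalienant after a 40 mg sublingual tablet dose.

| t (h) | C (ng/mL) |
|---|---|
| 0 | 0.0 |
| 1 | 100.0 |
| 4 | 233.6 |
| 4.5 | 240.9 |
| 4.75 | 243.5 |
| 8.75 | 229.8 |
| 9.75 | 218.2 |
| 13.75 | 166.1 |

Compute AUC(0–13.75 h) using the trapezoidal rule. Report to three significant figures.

Trapezoidal AUC_0→13.75:
  [0→1]: (0.0+100.0)/2 × 1 = 50.0
  [1→4]: (100.0+233.6)/2 × 3 = 500.4
  [4→4.5]: (233.6+240.9)/2 × 0.5 = 118.625
  [4.5→4.75]: (240.9+243.5)/2 × 0.25 = 60.55
  [4.75→8.75]: (243.5+229.8)/2 × 4 = 946.6
  [8.75→9.75]: (229.8+218.2)/2 × 1 = 224.0
  [9.75→13.75]: (218.2+166.1)/2 × 4 = 768.6
  Sum = 2668.775 ng/mL·h

AUC = 2670 ng/mL·h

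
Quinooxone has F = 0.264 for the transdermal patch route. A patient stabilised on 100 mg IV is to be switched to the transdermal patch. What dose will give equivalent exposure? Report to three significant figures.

D_transdermal = 379 mg

For equal systemic exposure: F × D_ev = D_iv
D_ev = D_iv / F = 100 / 0.264 = 378.788 mg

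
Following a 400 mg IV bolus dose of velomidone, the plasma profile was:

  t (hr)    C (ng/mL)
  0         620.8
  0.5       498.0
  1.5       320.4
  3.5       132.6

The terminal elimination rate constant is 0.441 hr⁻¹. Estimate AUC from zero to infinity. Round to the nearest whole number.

AUC = 1443 ng/mL·hr

Trapezoidal AUC_0→3.5:
  [0→0.5]: (620.8+498.0)/2 × 0.5 = 279.7
  [0.5→1.5]: (498.0+320.4)/2 × 1 = 409.2
  [1.5→3.5]: (320.4+132.6)/2 × 2 = 453.0
  Sum = 1141.9 ng/mL·hr
Extrapolated tail: C_last / k_e = 132.6 / 0.441 = 300.680
AUC_0→∞ = 1141.9 + 300.680 = 1442.58 ng/mL·hr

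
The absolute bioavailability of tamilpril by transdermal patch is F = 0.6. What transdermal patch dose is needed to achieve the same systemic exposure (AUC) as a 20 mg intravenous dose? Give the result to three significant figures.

D_transdermal = 33.3 mg

For equal systemic exposure: F × D_ev = D_iv
D_ev = D_iv / F = 20 / 0.6 = 33.3333 mg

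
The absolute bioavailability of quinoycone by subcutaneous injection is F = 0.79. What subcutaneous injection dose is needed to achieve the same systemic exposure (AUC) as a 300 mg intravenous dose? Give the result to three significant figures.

For equal systemic exposure: F × D_ev = D_iv
D_ev = D_iv / F = 300 / 0.79 = 379.747 mg

D_subcutaneous = 380 mg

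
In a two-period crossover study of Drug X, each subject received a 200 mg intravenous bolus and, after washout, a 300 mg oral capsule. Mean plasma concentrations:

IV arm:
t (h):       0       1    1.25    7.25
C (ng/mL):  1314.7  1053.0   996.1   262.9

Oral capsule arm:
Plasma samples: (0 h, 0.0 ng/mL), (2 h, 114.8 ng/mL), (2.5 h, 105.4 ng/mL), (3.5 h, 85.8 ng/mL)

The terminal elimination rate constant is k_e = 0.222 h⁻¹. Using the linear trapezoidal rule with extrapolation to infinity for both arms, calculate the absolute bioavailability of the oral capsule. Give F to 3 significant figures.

F = 0.0679

Trapezoidal AUC_0→7.25 (IV):
  [0→1]: (1314.7+1053.0)/2 × 1 = 1183.85
  [1→1.25]: (1053.0+996.1)/2 × 0.25 = 256.1375
  [1.25→7.25]: (996.1+262.9)/2 × 6 = 3777.0
  Sum = 5216.9875 ng/mL·h
IV tail: 262.9/0.222 = 1184.234; AUC_iv,0→∞ = 5216.9875 + 1184.234 = 6401.2215 ng/mL·h
Trapezoidal AUC_0→3.5 (oral capsule):
  [0→2]: (0.0+114.8)/2 × 2 = 114.8
  [2→2.5]: (114.8+105.4)/2 × 0.5 = 55.05
  [2.5→3.5]: (105.4+85.8)/2 × 1 = 95.6
  Sum = 265.45 ng/mL·h
oral capsule tail: 85.8/0.222 = 386.486; AUC_ev,0→∞ = 265.45 + 386.486 = 651.936 ng/mL·h
F = (AUC_ev/D_ev)/(AUC_iv/D_iv) = (651.936/300)/(6401.2215/200) = 2.17312/32.0061 = 0.0679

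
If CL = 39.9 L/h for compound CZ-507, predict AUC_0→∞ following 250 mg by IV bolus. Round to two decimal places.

AUC = 6.27 mg/L·h

AUC_0→∞ = Dose_iv / CL
        = 250 / 39.9 = 6.26566 mg/L·h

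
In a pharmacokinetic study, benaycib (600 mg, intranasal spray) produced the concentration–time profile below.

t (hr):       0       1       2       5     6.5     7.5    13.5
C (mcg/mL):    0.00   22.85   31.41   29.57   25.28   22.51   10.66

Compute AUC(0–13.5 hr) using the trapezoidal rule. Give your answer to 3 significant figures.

Trapezoidal AUC_0→13.5:
  [0→1]: (0.00+22.85)/2 × 1 = 11.425
  [1→2]: (22.85+31.41)/2 × 1 = 27.13
  [2→5]: (31.41+29.57)/2 × 3 = 91.47
  [5→6.5]: (29.57+25.28)/2 × 1.5 = 41.1375
  [6.5→7.5]: (25.28+22.51)/2 × 1 = 23.895
  [7.5→13.5]: (22.51+10.66)/2 × 6 = 99.51
  Sum = 294.5675 mcg/mL·hr

AUC = 295 mcg/mL·hr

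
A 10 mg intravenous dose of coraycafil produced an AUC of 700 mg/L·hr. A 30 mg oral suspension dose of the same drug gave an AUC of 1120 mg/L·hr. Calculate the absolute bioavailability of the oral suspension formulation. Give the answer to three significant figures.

F = (AUC_ev / D_ev) / (AUC_iv / D_iv)
  = (1120/30) / (700/10)
  = 37.3333 / 70 = 0.5333

F = 0.533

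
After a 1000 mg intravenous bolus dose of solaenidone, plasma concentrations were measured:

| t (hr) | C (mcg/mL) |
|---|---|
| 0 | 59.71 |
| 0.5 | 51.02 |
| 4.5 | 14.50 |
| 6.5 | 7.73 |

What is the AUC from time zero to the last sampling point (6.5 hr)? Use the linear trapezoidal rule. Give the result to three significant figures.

Trapezoidal AUC_0→6.5:
  [0→0.5]: (59.71+51.02)/2 × 0.5 = 27.6825
  [0.5→4.5]: (51.02+14.50)/2 × 4 = 131.04
  [4.5→6.5]: (14.50+7.73)/2 × 2 = 22.23
  Sum = 180.9525 mcg/mL·hr

AUC = 181 mcg/mL·hr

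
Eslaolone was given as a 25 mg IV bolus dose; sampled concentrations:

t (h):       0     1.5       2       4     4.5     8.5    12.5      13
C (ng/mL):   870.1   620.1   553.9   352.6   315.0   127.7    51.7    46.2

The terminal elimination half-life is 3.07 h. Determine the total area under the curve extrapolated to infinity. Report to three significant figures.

Trapezoidal AUC_0→13:
  [0→1.5]: (870.1+620.1)/2 × 1.5 = 1117.65
  [1.5→2]: (620.1+553.9)/2 × 0.5 = 293.5
  [2→4]: (553.9+352.6)/2 × 2 = 906.5
  [4→4.5]: (352.6+315.0)/2 × 0.5 = 166.9
  [4.5→8.5]: (315.0+127.7)/2 × 4 = 885.4
  [8.5→12.5]: (127.7+51.7)/2 × 4 = 358.8
  [12.5→13]: (51.7+46.2)/2 × 0.5 = 24.475
  Sum = 3753.225 ng/mL·h
k_e = ln2 / t½ = 0.693147 / 3.07 = 0.2258 h^-1
Extrapolated tail: C_last / k_e = 46.2 / 0.2258 = 204.606
AUC_0→∞ = 3753.225 + 204.606 = 3957.831 ng/mL·h

AUC = 3960 ng/mL·h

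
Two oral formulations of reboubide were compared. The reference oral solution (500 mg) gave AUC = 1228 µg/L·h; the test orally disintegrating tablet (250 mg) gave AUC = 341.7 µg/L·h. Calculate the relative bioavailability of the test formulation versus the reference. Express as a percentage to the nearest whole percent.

F_rel = (AUC_test/D_test) / (AUC_ref/D_ref)
      = (341.7/250) / (1228/500)
      = 1.3668 / 2.456 = 0.5565 = 55.65%

F_rel = 56%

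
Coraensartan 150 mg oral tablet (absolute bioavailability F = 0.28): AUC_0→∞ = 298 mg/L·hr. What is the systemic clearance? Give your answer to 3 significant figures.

CL = F × Dose / AUC_0→∞
   = 0.28 × 150 / 298 = 0.14094 L/hr

CL = 0.141 L/hr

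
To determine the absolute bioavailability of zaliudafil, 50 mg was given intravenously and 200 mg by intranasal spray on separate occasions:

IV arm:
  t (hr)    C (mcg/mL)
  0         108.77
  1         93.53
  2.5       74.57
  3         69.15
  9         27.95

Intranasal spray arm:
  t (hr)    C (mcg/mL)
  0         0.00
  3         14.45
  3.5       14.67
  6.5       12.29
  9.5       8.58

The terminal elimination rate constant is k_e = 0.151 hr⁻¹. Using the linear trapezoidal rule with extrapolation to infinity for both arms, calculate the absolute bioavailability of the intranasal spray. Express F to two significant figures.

F = 0.053

Trapezoidal AUC_0→9 (IV):
  [0→1]: (108.77+93.53)/2 × 1 = 101.15
  [1→2.5]: (93.53+74.57)/2 × 1.5 = 126.075
  [2.5→3]: (74.57+69.15)/2 × 0.5 = 35.93
  [3→9]: (69.15+27.95)/2 × 6 = 291.3
  Sum = 554.455 mcg/mL·hr
IV tail: 27.95/0.151 = 185.099; AUC_iv,0→∞ = 554.455 + 185.099 = 739.554 mcg/mL·hr
Trapezoidal AUC_0→9.5 (intranasal spray):
  [0→3]: (0.00+14.45)/2 × 3 = 21.675
  [3→3.5]: (14.45+14.67)/2 × 0.5 = 7.28
  [3.5→6.5]: (14.67+12.29)/2 × 3 = 40.44
  [6.5→9.5]: (12.29+8.58)/2 × 3 = 31.305
  Sum = 100.7 mcg/mL·hr
intranasal spray tail: 8.58/0.151 = 56.821; AUC_ev,0→∞ = 100.7 + 56.821 = 157.521 mcg/mL·hr
F = (AUC_ev/D_ev)/(AUC_iv/D_iv) = (157.521/200)/(739.554/50) = 0.787605/14.79108 = 0.0532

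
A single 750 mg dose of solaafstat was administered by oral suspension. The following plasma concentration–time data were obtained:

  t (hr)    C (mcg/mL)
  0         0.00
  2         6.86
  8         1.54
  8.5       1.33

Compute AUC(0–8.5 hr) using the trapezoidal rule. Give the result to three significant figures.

Trapezoidal AUC_0→8.5:
  [0→2]: (0.00+6.86)/2 × 2 = 6.86
  [2→8]: (6.86+1.54)/2 × 6 = 25.2
  [8→8.5]: (1.54+1.33)/2 × 0.5 = 0.7175
  Sum = 32.7775 mcg/mL·hr

AUC = 32.8 mcg/mL·hr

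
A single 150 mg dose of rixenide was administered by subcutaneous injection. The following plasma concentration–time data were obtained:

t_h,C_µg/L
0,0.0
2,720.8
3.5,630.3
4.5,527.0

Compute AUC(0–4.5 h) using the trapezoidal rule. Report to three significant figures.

Trapezoidal AUC_0→4.5:
  [0→2]: (0.0+720.8)/2 × 2 = 720.8
  [2→3.5]: (720.8+630.3)/2 × 1.5 = 1013.325
  [3.5→4.5]: (630.3+527.0)/2 × 1 = 578.65
  Sum = 2312.775 µg/L·h

AUC = 2310 µg/L·h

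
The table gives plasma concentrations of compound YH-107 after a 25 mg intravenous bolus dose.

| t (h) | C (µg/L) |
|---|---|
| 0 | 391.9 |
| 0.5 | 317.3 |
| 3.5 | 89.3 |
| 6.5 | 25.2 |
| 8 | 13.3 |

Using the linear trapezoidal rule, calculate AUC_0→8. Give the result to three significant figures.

AUC = 988 µg/L·h

Trapezoidal AUC_0→8:
  [0→0.5]: (391.9+317.3)/2 × 0.5 = 177.3
  [0.5→3.5]: (317.3+89.3)/2 × 3 = 609.9
  [3.5→6.5]: (89.3+25.2)/2 × 3 = 171.75
  [6.5→8]: (25.2+13.3)/2 × 1.5 = 28.875
  Sum = 987.825 µg/L·h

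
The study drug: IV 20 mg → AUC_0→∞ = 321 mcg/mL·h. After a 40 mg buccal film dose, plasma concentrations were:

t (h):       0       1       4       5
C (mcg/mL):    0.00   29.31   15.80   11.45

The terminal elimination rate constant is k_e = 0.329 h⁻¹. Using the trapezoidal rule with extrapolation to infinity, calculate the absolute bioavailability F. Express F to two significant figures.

F = 0.20

Trapezoidal AUC_0→5 (buccal film):
  [0→1]: (0.00+29.31)/2 × 1 = 14.655
  [1→4]: (29.31+15.80)/2 × 3 = 67.665
  [4→5]: (15.80+11.45)/2 × 1 = 13.625
  Sum = 95.945 mcg/mL·h
Tail: C_last/k_e = 11.45/0.329 = 34.802
AUC_0→∞ (buccal film) = 95.945 + 34.802 = 130.747 mcg/mL·h
F = (AUC_ev/D_ev)/(AUC_iv/D_iv) = (130.747/40)/(321/20) = 3.268675/16.05 = 0.2037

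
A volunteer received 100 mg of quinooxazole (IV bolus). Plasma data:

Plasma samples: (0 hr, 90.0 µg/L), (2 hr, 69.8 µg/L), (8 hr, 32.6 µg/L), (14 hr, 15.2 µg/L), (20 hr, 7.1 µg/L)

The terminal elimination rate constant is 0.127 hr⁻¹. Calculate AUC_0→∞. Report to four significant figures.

Trapezoidal AUC_0→20:
  [0→2]: (90.0+69.8)/2 × 2 = 159.8
  [2→8]: (69.8+32.6)/2 × 6 = 307.2
  [8→14]: (32.6+15.2)/2 × 6 = 143.4
  [14→20]: (15.2+7.1)/2 × 6 = 66.9
  Sum = 677.3 µg/L·hr
Extrapolated tail: C_last / k_e = 7.1 / 0.127 = 55.906
AUC_0→∞ = 677.3 + 55.906 = 733.206 µg/L·hr

AUC = 733.2 µg/L·hr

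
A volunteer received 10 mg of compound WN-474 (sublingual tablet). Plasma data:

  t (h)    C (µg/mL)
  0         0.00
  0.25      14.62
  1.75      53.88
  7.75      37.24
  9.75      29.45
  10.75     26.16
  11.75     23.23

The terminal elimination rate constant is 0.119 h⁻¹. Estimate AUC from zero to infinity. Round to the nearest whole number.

Trapezoidal AUC_0→11.75:
  [0→0.25]: (0.00+14.62)/2 × 0.25 = 1.8275
  [0.25→1.75]: (14.62+53.88)/2 × 1.5 = 51.375
  [1.75→7.75]: (53.88+37.24)/2 × 6 = 273.36
  [7.75→9.75]: (37.24+29.45)/2 × 2 = 66.69
  [9.75→10.75]: (29.45+26.16)/2 × 1 = 27.805
  [10.75→11.75]: (26.16+23.23)/2 × 1 = 24.695
  Sum = 445.7525 µg/mL·h
Extrapolated tail: C_last / k_e = 23.23 / 0.119 = 195.210
AUC_0→∞ = 445.7525 + 195.210 = 640.9625 µg/mL·h

AUC = 641 µg/mL·h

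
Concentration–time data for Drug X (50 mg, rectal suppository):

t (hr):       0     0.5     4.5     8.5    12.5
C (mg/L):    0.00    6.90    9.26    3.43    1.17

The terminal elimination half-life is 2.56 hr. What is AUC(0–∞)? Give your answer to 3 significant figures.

Trapezoidal AUC_0→12.5:
  [0→0.5]: (0.00+6.90)/2 × 0.5 = 1.725
  [0.5→4.5]: (6.90+9.26)/2 × 4 = 32.32
  [4.5→8.5]: (9.26+3.43)/2 × 4 = 25.38
  [8.5→12.5]: (3.43+1.17)/2 × 4 = 9.2
  Sum = 68.625 mg/L·hr
k_e = ln2 / t½ = 0.693147 / 2.56 = 0.2708 hr^-1
Extrapolated tail: C_last / k_e = 1.17 / 0.2708 = 4.321
AUC_0→∞ = 68.625 + 4.321 = 72.946 mg/L·hr

AUC = 72.9 mg/L·hr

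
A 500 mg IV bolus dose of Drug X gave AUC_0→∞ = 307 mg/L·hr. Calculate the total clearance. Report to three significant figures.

CL = 1.63 L/hr

CL = Dose_iv / AUC_0→∞
   = 500 / 307 = 1.62866 L/hr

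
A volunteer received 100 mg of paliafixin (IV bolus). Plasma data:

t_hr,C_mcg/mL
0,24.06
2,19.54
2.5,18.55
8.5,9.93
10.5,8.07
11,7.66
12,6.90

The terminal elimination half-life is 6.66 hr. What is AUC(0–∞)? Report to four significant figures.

AUC = 234.1 mcg/mL·hr

Trapezoidal AUC_0→12:
  [0→2]: (24.06+19.54)/2 × 2 = 43.6
  [2→2.5]: (19.54+18.55)/2 × 0.5 = 9.5225
  [2.5→8.5]: (18.55+9.93)/2 × 6 = 85.44
  [8.5→10.5]: (9.93+8.07)/2 × 2 = 18.0
  [10.5→11]: (8.07+7.66)/2 × 0.5 = 3.9325
  [11→12]: (7.66+6.90)/2 × 1 = 7.28
  Sum = 167.775 mcg/mL·hr
k_e = ln2 / t½ = 0.693147 / 6.66 = 0.1041 hr^-1
Extrapolated tail: C_last / k_e = 6.90 / 0.1041 = 66.282
AUC_0→∞ = 167.775 + 66.282 = 234.057 mcg/mL·hr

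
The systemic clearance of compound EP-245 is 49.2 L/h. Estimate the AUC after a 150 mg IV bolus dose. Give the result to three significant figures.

AUC = 3.05 mg/L·h

AUC_0→∞ = Dose_iv / CL
        = 150 / 49.2 = 3.04878 mg/L·h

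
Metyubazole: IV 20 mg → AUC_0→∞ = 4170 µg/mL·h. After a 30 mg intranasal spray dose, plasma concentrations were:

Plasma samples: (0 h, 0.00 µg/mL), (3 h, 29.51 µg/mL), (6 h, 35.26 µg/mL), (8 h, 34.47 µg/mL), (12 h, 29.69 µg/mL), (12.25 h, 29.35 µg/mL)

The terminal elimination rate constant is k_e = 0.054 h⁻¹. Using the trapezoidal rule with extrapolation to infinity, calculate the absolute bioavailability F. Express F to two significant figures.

Trapezoidal AUC_0→12.25 (intranasal spray):
  [0→3]: (0.00+29.51)/2 × 3 = 44.265
  [3→6]: (29.51+35.26)/2 × 3 = 97.155
  [6→8]: (35.26+34.47)/2 × 2 = 69.73
  [8→12]: (34.47+29.69)/2 × 4 = 128.32
  [12→12.25]: (29.69+29.35)/2 × 0.25 = 7.38
  Sum = 346.85 µg/mL·h
Tail: C_last/k_e = 29.35/0.054 = 543.519
AUC_0→∞ (intranasal spray) = 346.85 + 543.519 = 890.369 µg/mL·h
F = (AUC_ev/D_ev)/(AUC_iv/D_iv) = (890.369/30)/(4170/20) = 29.679/208.5 = 0.1423

F = 0.14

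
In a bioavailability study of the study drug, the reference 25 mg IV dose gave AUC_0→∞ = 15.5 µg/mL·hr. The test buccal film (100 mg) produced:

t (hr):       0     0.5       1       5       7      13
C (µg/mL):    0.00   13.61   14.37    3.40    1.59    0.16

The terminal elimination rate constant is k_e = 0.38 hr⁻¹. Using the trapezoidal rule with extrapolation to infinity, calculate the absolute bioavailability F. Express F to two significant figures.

F = 0.91

Trapezoidal AUC_0→13 (buccal film):
  [0→0.5]: (0.00+13.61)/2 × 0.5 = 3.4025
  [0.5→1]: (13.61+14.37)/2 × 0.5 = 6.995
  [1→5]: (14.37+3.40)/2 × 4 = 35.54
  [5→7]: (3.40+1.59)/2 × 2 = 4.99
  [7→13]: (1.59+0.16)/2 × 6 = 5.25
  Sum = 56.1775 µg/mL·hr
Tail: C_last/k_e = 0.16/0.38 = 0.421
AUC_0→∞ (buccal film) = 56.1775 + 0.421 = 56.5985 µg/mL·hr
F = (AUC_ev/D_ev)/(AUC_iv/D_iv) = (56.5985/100)/(15.5/25) = 0.565985/0.62 = 0.9129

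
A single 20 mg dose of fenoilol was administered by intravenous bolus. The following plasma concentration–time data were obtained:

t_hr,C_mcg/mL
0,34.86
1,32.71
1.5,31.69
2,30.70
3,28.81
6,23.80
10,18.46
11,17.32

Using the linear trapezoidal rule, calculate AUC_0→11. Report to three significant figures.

AUC = 277 mcg/mL·hr

Trapezoidal AUC_0→11:
  [0→1]: (34.86+32.71)/2 × 1 = 33.785
  [1→1.5]: (32.71+31.69)/2 × 0.5 = 16.1
  [1.5→2]: (31.69+30.70)/2 × 0.5 = 15.5975
  [2→3]: (30.70+28.81)/2 × 1 = 29.755
  [3→6]: (28.81+23.80)/2 × 3 = 78.915
  [6→10]: (23.80+18.46)/2 × 4 = 84.52
  [10→11]: (18.46+17.32)/2 × 1 = 17.89
  Sum = 276.5625 mcg/mL·hr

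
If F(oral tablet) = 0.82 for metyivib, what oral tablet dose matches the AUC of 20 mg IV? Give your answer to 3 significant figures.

For equal systemic exposure: F × D_ev = D_iv
D_ev = D_iv / F = 20 / 0.82 = 24.3902 mg

D_oral = 24.4 mg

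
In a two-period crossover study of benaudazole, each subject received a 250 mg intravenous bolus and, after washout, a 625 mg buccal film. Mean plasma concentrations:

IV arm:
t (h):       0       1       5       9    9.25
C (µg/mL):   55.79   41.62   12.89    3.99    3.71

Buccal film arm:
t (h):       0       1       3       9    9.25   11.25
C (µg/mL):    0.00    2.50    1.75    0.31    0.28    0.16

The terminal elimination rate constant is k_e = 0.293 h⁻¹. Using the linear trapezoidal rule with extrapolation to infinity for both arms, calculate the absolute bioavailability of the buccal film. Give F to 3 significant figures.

Trapezoidal AUC_0→9.25 (IV):
  [0→1]: (55.79+41.62)/2 × 1 = 48.705
  [1→5]: (41.62+12.89)/2 × 4 = 109.02
  [5→9]: (12.89+3.99)/2 × 4 = 33.76
  [9→9.25]: (3.99+3.71)/2 × 0.25 = 0.9625
  Sum = 192.4475 µg/mL·h
IV tail: 3.71/0.293 = 12.662; AUC_iv,0→∞ = 192.4475 + 12.662 = 205.1095 µg/mL·h
Trapezoidal AUC_0→11.25 (buccal film):
  [0→1]: (0.00+2.50)/2 × 1 = 1.25
  [1→3]: (2.50+1.75)/2 × 2 = 4.25
  [3→9]: (1.75+0.31)/2 × 6 = 6.18
  [9→9.25]: (0.31+0.28)/2 × 0.25 = 0.07375
  [9.25→11.25]: (0.28+0.16)/2 × 2 = 0.44
  Sum = 12.19375 µg/mL·h
buccal film tail: 0.16/0.293 = 0.546; AUC_ev,0→∞ = 12.19375 + 0.546 = 12.73975 µg/mL·h
F = (AUC_ev/D_ev)/(AUC_iv/D_iv) = (12.73975/625)/(205.1095/250) = 0.0203836/0.820438 = 0.0248

F = 0.0248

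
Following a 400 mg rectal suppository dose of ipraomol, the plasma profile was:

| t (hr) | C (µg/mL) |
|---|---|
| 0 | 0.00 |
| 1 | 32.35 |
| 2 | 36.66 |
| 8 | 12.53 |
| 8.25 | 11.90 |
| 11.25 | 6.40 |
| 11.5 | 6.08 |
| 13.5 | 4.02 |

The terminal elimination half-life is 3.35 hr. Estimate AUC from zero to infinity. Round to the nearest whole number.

Trapezoidal AUC_0→13.5:
  [0→1]: (0.00+32.35)/2 × 1 = 16.175
  [1→2]: (32.35+36.66)/2 × 1 = 34.505
  [2→8]: (36.66+12.53)/2 × 6 = 147.57
  [8→8.25]: (12.53+11.90)/2 × 0.25 = 3.05375
  [8.25→11.25]: (11.90+6.40)/2 × 3 = 27.45
  [11.25→11.5]: (6.40+6.08)/2 × 0.25 = 1.56
  [11.5→13.5]: (6.08+4.02)/2 × 2 = 10.1
  Sum = 240.41375 µg/mL·hr
k_e = ln2 / t½ = 0.693147 / 3.35 = 0.2069 hr^-1
Extrapolated tail: C_last / k_e = 4.02 / 0.2069 = 19.430
AUC_0→∞ = 240.41375 + 19.430 = 259.84375 µg/mL·hr

AUC = 260 µg/mL·hr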